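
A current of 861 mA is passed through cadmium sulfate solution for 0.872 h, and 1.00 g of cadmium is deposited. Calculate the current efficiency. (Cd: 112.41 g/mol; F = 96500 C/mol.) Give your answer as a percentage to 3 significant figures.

Q = 0.861 × 3139.2 = 2703 C
n(e⁻) = 2703 / 96500 = 0.02801 mol
Cd²⁺ + 2e⁻ → Cd, so theoretical n(Cd) = 0.01401 mol → 1.575 g
Efficiency = 1.00 / 1.575 = 0.6349 = 63.5%

63.5%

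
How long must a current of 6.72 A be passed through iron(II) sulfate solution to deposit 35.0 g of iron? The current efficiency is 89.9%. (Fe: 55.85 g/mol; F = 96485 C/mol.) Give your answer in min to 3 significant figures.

n(Fe) = 35.0 / 55.85 = 0.6267 mol
Fe²⁺ + 2e⁻ → Fe, so n(e⁻) = 2 × 0.6267 = 1.253 mol
Q = 1.253 × 96485 / 0.899 = 1.345×10^5 C
t = Q / I = 1.345×10^5 / 6.72 = 20010 s = 334 min

334 min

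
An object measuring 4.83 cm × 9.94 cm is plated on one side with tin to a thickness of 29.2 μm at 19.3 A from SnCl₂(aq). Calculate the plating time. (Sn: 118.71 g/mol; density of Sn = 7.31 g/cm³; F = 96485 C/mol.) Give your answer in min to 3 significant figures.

Plated area = 4.83 × 9.94 = 48.01 cm²
Volume = 48.01 × 29.2×10⁻⁴ cm = 0.1402 cm³
m(Sn) = 0.1402 × 7.31 = 1.025 g
n(Sn) = 1.025 / 118.71 = 0.008634 mol; n(e⁻) = 2 × 0.008634 = 0.01727 mol
Q = 0.01727 × 96485 = 1666 C
t = 1666 / 19.3 = 86.32 s = 1.44 min

1.44 min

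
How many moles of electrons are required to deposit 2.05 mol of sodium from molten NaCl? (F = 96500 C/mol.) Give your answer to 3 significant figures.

Na⁺ + e⁻ → Na, so n(e⁻) = 1 × 2.05 = 2.050 mol

2.05 mol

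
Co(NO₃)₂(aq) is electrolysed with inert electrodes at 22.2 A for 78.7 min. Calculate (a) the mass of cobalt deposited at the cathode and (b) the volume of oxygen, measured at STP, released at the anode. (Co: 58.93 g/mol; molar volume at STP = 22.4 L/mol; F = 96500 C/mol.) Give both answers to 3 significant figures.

32.0 g Co; 6.08 L O₂

Q = 22.2 × 4722 = 1.048×10^5 C; n(e⁻) = 1.048×10^5 / 96500 = 1.086 mol
Cathode: Co²⁺ + 2e⁻ → Co → n(Co) = 1.086/2 = 0.5430 mol → 32.0 g
Anode: 2H₂O → O₂ + 4H⁺ + 4e⁻ → n(O₂) = 1.086/4 = 0.2715 mol → 6.08 L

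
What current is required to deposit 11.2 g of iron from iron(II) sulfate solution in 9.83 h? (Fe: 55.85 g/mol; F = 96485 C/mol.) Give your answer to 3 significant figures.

1.09 A

n(Fe) = 11.2 / 55.85 = 0.2005 mol
Fe²⁺ + 2e⁻ → Fe, so n(e⁻) = 2 × 0.2005 = 0.4010 mol
Q = 0.4010 × 96485 = 38690 C
I = Q / t = 38690 / 35388 s = 1.09 A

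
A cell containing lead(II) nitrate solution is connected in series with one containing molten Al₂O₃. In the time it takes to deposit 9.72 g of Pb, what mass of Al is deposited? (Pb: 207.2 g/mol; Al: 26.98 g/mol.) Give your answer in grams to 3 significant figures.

n(Pb) = 9.72 / 207.2 = 0.04691 mol
Pb²⁺ + 2e⁻ → Pb, so n(e⁻) = 2 × 0.04691 = 0.09382 mol
Same current for the same time ⇒ same n(e⁻) = 0.09382 mol in both cells.
Al³⁺ + 3e⁻ → Al, so n(Al) = 0.09382 / 3 = 0.03127 mol
m(Al) = 0.03127 × 26.98 = 0.844 g

0.844 g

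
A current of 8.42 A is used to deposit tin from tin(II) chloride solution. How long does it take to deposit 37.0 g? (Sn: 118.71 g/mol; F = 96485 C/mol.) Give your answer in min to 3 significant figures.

119 min

n(Sn) = 37.0 / 118.71 = 0.3117 mol
Sn²⁺ + 2e⁻ → Sn, so n(e⁻) = 2 × 0.3117 = 0.6234 mol
Q = 0.6234 × 96485 = 60150 C
t = Q / I = 60150 / 8.42 = 7144 s = 119 min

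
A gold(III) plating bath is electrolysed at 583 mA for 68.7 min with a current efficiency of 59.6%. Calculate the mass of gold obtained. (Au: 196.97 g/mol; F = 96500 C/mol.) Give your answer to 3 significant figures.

Q = 0.583 × 4122 = 2403 C
n(e⁻) = 2403 / 96500 = 0.02490 mol
Au³⁺ + 3e⁻ → Au, so theoretical m(Au) = 0.008300 × 196.97 = 1.635 g
Actual mass = 59.6% × 1.635 = 0.974 g

0.974 g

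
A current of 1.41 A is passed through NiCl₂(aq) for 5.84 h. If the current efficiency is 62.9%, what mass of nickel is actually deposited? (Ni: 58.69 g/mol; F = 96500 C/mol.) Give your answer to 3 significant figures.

Q = 1.41 × 21024 = 29640 C
n(e⁻) = 29640 / 96500 = 0.3072 mol
Ni²⁺ + 2e⁻ → Ni, so theoretical m(Ni) = 0.1536 × 58.69 = 9.015 g
Actual mass = 62.9% × 9.015 = 5.67 g

5.67 g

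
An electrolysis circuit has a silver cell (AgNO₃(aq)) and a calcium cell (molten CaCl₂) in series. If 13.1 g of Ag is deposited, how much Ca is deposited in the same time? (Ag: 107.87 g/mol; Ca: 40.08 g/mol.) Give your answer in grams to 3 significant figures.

2.43 g

n(Ag) = 13.1 / 107.87 = 0.1214 mol
Ag⁺ + e⁻ → Ag, so n(e⁻) = 0.1214 mol
In series, the same 0.1214 mol of electrons flows through the second cell.
Ca²⁺ + 2e⁻ → Ca, so n(Ca) = 0.1214 / 2 = 0.06070 mol
m(Ca) = 0.06070 × 40.08 = 2.43 g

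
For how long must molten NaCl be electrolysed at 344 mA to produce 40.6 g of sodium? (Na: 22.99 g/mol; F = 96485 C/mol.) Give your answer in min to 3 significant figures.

8260 min

n(Na) = 40.6 / 22.99 = 1.766 mol
Na⁺ + e⁻ → Na, so n(e⁻) = 1.766 mol
Q = 1.766 × 96485 = 1.704×10^5 C
t = Q / I = 1.704×10^5 / 0.344 = 4.953×10^5 s = 8260 min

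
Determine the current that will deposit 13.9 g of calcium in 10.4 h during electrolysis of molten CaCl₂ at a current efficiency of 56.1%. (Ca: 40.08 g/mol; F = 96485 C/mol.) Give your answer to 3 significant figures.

n(Ca) = 13.9 / 40.08 = 0.3468 mol
Ca²⁺ + 2e⁻ → Ca, so n(e⁻) = 2 × 0.3468 = 0.6936 mol
Q = 0.6936 × 96485 / 0.561 = 1.193×10^5 C
I = Q / t = 1.193×10^5 / 37440 s = 3.19 A

3.19 A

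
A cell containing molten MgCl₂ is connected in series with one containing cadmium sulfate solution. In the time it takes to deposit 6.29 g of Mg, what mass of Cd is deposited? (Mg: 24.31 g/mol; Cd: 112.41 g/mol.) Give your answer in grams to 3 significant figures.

n(Mg) = 6.29 / 24.31 = 0.2587 mol
Mg²⁺ + 2e⁻ → Mg, so n(e⁻) = 2 × 0.2587 = 0.5174 mol
Same current for the same time ⇒ same n(e⁻) = 0.5174 mol in both cells.
Cd²⁺ + 2e⁻ → Cd, so n(Cd) = 0.5174 / 2 = 0.2587 mol
m(Cd) = 0.2587 × 112.41 = 29.1 g

29.1 g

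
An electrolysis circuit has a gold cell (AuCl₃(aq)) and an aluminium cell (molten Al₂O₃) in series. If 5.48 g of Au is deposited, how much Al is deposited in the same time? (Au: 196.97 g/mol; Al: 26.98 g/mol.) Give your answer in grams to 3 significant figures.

n(Au) = 5.48 / 196.97 = 0.02782 mol
Au³⁺ + 3e⁻ → Au, so n(e⁻) = 3 × 0.02782 = 0.08346 mol
In series, the same 0.08346 mol of electrons flows through the second cell.
Al³⁺ + 3e⁻ → Al, so n(Al) = 0.08346 / 3 = 0.02782 mol
m(Al) = 0.02782 × 26.98 = 0.751 g

0.751 g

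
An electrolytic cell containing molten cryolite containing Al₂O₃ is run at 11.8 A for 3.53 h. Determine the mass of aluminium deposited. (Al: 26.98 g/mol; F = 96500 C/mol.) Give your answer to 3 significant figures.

Q = It = 11.8 × 12708 = 1.500×10^5 C
n(e⁻) = 1.500×10^5 / 96500 = 1.554 mol
Al³⁺ + 3e⁻ → Al, so n(Al) = 1.554 / 3 = 0.5180 mol
m = 0.5180 × 26.98 = 14.0 g

14.0 g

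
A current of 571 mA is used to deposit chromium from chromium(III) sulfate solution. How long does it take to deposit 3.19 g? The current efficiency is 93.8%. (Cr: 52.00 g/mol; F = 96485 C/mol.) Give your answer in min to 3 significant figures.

n(Cr) = 3.19 / 52.00 = 0.06135 mol
Cr³⁺ + 3e⁻ → Cr, so n(e⁻) = 3 × 0.06135 = 0.1841 mol
Q = 0.1841 × 96485 / 0.938 = 18940 C
t = Q / I = 18940 / 0.571 = 33170 s = 553 min

553 min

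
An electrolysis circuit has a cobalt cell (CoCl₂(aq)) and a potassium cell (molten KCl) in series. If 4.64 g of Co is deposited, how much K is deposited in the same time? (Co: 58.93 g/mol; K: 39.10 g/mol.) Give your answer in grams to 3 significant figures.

n(Co) = 4.64 / 58.93 = 0.07874 mol
Co²⁺ + 2e⁻ → Co, so n(e⁻) = 2 × 0.07874 = 0.1575 mol
The cells are in series, so the same charge (and hence the same n(e⁻) = 0.1575 mol) passes through both.
K⁺ + e⁻ → K, so n(K) = 0.1575 mol
m(K) = 0.1575 × 39.10 = 6.16 g

6.16 g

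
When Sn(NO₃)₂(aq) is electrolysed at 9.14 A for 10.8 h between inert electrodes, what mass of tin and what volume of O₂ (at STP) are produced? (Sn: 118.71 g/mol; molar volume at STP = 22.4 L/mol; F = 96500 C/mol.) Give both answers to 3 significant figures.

219 g Sn; 20.6 L O₂

Q = 9.14 × 38880 = 3.554×10^5 C; n(e⁻) = 3.554×10^5 / 96500 = 3.683 mol
Cathode: Sn²⁺ + 2e⁻ → Sn → n(Sn) = 3.683/2 = 1.842 mol → 219 g
Anode: 2H₂O → O₂ + 4H⁺ + 4e⁻ → n(O₂) = 3.683/4 = 0.9208 mol → 20.6 L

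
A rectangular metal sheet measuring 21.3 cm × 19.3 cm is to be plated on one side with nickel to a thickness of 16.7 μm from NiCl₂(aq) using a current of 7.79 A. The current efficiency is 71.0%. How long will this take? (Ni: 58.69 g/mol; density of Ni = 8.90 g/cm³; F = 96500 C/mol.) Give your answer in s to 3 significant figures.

Plated area = 21.3 × 19.3 = 411.1 cm²
Volume = 411.1 × 16.7×10⁻⁴ cm = 0.6865 cm³
m(Ni) = 0.6865 × 8.90 = 6.110 g
n(Ni) = 6.110 / 58.69 = 0.1041 mol; n(e⁻) = 2 × 0.1041 = 0.2082 mol
Q = 0.2082 × 96500 / 0.710 = 28300 C
t = 28300 / 7.79 = 3633 s

3630 s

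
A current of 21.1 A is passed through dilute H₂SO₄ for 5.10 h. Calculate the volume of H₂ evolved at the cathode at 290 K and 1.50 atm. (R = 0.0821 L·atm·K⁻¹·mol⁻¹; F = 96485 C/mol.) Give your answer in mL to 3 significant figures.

Q = 21.1 A × 18360 s = 3.874×10^5 C
Moles of electrons = 3.874×10^5 / 96485 = 4.015 mol
2H⁺ + 2e⁻ → H₂, so n(H₂) = 4.015 / 2 = 2.008 mol
V = nRT/P = 2.008 × 0.0821 × 290 / 1.50 = 31.87 L
= 31900 mL

31900 mL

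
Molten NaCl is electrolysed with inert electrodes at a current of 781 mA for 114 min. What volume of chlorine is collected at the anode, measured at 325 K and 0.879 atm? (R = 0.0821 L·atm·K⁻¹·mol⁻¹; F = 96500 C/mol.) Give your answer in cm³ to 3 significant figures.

Q = It = 0.781 × 6840 = 5342 C
n(e⁻) = 5342 / 96500 = 0.05536 mol
2Cl⁻ → Cl₂ + 2e⁻, so n(Cl₂) = 0.05536 / 2 = 0.02768 mol
V = nRT/P = 0.02768 × 0.0821 × 325 / 0.879 = 0.8402 L
= 840 cm³

840 cm³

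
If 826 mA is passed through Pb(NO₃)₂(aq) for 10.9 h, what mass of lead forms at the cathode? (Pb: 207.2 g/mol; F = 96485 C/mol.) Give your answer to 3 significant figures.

34.8 g

Charge passed = 0.826 × 39240 = 32410 C
n(e⁻) = Q/F = 32410/96485 = 0.3359 mol
Pb²⁺ + 2e⁻ → Pb, so n(Pb) = 0.3359 / 2 = 0.1680 mol
m = 0.1680 × 207.2 = 34.8 g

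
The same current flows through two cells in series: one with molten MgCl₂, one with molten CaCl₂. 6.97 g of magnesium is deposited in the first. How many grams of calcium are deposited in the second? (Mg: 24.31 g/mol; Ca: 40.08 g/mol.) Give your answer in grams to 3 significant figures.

n(Mg) = 6.97 / 24.31 = 0.2867 mol
Mg²⁺ + 2e⁻ → Mg, so n(e⁻) = 2 × 0.2867 = 0.5734 mol
In series, the same 0.5734 mol of electrons flows through the second cell.
Ca²⁺ + 2e⁻ → Ca, so n(Ca) = 0.5734 / 2 = 0.2867 mol
m(Ca) = 0.2867 × 40.08 = 11.5 g

11.5 g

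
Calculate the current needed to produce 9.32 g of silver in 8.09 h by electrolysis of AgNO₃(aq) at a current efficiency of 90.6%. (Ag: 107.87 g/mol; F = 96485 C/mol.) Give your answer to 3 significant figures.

0.316 A

n(Ag) = 9.32 / 107.87 = 0.08640 mol
Ag⁺ + e⁻ → Ag, so n(e⁻) = 0.08640 mol
Q = 0.08640 × 96485 / 0.906 = 9201 C
I = Q / t = 9201 / 29124 s = 0.316 A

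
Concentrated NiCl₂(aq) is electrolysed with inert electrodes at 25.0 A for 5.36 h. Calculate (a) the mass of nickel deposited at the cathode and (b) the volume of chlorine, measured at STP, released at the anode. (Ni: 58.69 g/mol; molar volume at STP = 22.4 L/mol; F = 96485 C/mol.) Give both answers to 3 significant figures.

Q = 25.0 × 19296 = 4.824×10^5 C; n(e⁻) = 4.824×10^5 / 96485 = 5.000 mol
Cathode: Ni²⁺ + 2e⁻ → Ni → n(Ni) = 5.000/2 = 2.500 mol → 147 g
Anode: 2Cl⁻ → Cl₂ + 2e⁻ → n(Cl₂) = 5.000/2 = 2.500 mol → 56.0 L

147 g Ni; 56.0 L Cl₂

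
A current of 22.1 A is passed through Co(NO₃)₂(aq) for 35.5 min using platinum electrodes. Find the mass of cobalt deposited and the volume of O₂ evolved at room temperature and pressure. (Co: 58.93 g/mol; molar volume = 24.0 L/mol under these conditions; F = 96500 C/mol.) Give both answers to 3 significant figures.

Q = 22.1 × 2130 = 47070 C; n(e⁻) = 47070 / 96500 = 0.4878 mol
Cathode: Co²⁺ + 2e⁻ → Co → n(Co) = 0.4878/2 = 0.2439 mol → 14.4 g
Anode: 2H₂O → O₂ + 4H⁺ + 4e⁻ → n(O₂) = 0.4878/4 = 0.1220 mol → 2.93 L

14.4 g Co; 2.93 L O₂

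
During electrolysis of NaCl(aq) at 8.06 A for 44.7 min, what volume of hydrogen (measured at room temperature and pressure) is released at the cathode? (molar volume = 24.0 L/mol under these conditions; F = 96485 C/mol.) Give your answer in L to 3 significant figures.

2.69 L

Charge passed = 8.06 × 2682 = 21620 C
n(e⁻) = Q/F = 21620/96485 = 0.2241 mol
2H⁺ + 2e⁻ → H₂, so n(H₂) = 0.2241 / 2 = 0.1121 mol
V = 0.1121 × 24.0 = 2.690 L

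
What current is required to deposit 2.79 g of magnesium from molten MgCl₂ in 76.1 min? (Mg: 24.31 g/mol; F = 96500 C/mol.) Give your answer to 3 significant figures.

n(Mg) = 2.79 / 24.31 = 0.1148 mol
Mg²⁺ + 2e⁻ → Mg, so n(e⁻) = 2 × 0.1148 = 0.2296 mol
Q = 0.2296 × 96500 = 22160 C
I = Q / t = 22160 / 4566 s = 4.85 A

4.85 A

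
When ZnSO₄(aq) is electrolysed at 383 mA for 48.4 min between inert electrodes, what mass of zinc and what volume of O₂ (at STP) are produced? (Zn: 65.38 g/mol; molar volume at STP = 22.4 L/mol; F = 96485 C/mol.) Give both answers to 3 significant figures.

0.377 g Zn; 0.0646 L O₂

Q = 0.383 × 2904 = 1112 C; n(e⁻) = 1112 / 96485 = 0.01153 mol
Cathode: Zn²⁺ + 2e⁻ → Zn → n(Zn) = 0.01153/2 = 0.005765 mol → 0.377 g
Anode: 2H₂O → O₂ + 4H⁺ + 4e⁻ → n(O₂) = 0.01153/4 = 0.002883 mol → 0.0646 L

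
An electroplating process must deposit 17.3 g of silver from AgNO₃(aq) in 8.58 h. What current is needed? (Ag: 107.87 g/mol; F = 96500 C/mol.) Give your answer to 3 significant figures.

n(Ag) = 17.3 / 107.87 = 0.1604 mol
Ag⁺ + e⁻ → Ag, so n(e⁻) = 0.1604 mol
Q = 0.1604 × 96500 = 15480 C
I = Q / t = 15480 / 30888 s = 0.501 A

0.501 A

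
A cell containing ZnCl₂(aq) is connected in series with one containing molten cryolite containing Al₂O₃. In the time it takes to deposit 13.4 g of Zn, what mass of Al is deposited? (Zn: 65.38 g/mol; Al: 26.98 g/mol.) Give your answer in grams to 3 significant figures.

n(Zn) = 13.4 / 65.38 = 0.2050 mol
Zn²⁺ + 2e⁻ → Zn, so n(e⁻) = 2 × 0.2050 = 0.4100 mol
The cells are in series, so the same charge (and hence the same n(e⁻) = 0.4100 mol) passes through both.
Al³⁺ + 3e⁻ → Al, so n(Al) = 0.4100 / 3 = 0.1367 mol
m(Al) = 0.1367 × 26.98 = 3.69 g

3.69 g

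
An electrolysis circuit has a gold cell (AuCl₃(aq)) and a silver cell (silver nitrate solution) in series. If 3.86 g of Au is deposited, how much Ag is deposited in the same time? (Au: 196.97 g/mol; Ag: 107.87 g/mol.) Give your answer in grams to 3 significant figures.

n(Au) = 3.86 / 196.97 = 0.01960 mol
Au³⁺ + 3e⁻ → Au, so n(e⁻) = 3 × 0.01960 = 0.05880 mol
The cells are in series, so the same charge (and hence the same n(e⁻) = 0.05880 mol) passes through both.
Ag⁺ + e⁻ → Ag, so n(Ag) = 0.05880 mol
m(Ag) = 0.05880 × 107.87 = 6.34 g

6.34 g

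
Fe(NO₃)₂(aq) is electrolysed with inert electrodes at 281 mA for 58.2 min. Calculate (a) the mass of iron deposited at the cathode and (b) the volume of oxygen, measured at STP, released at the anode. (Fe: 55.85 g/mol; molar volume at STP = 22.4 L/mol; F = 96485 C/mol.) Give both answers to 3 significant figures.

0.284 g Fe; 0.0570 L O₂

Q = 0.281 × 3492 = 981.3 C; n(e⁻) = 981.3 / 96485 = 0.01017 mol
Cathode: Fe²⁺ + 2e⁻ → Fe → n(Fe) = 0.01017/2 = 0.005085 mol → 0.284 g
Anode: 2H₂O → O₂ + 4H⁺ + 4e⁻ → n(O₂) = 0.01017/4 = 0.002543 mol → 0.0570 L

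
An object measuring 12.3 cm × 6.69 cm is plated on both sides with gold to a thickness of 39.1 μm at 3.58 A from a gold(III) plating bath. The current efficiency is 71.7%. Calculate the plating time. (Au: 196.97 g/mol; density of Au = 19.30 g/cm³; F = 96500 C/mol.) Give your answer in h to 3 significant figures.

1.98 h

Plated area = 2 × 12.3 × 6.69 = 164.6 cm²
Volume = 164.6 × 39.1×10⁻⁴ cm = 0.6436 cm³
m(Au) = 0.6436 × 19.30 = 12.42 g
n(Au) = 12.42 / 196.97 = 0.06306 mol; n(e⁻) = 3 × 0.06306 = 0.1892 mol
Q = 0.1892 × 96500 / 0.717 = 25460 C
t = 25460 / 3.58 = 7112 s = 1.98 h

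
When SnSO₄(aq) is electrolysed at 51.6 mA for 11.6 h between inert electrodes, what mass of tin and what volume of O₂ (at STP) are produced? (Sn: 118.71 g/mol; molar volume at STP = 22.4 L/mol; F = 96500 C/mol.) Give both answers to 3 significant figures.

1.33 g Sn; 0.125 L O₂

Q = 0.0516 × 41760 = 2155 C; n(e⁻) = 2155 / 96500 = 0.02233 mol
Cathode: Sn²⁺ + 2e⁻ → Sn → n(Sn) = 0.02233/2 = 0.01117 mol → 1.33 g
Anode: 2H₂O → O₂ + 4H⁺ + 4e⁻ → n(O₂) = 0.02233/4 = 0.005583 mol → 0.125 L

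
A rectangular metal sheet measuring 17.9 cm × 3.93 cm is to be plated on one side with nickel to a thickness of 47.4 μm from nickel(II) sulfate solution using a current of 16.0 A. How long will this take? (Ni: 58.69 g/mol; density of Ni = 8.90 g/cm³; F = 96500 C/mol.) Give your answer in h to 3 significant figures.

Plated area = 17.9 × 3.93 = 70.35 cm²
Volume = 70.35 × 47.4×10⁻⁴ cm = 0.3335 cm³
m(Ni) = 0.3335 × 8.90 = 2.968 g
n(Ni) = 2.968 / 58.69 = 0.05057 mol; n(e⁻) = 2 × 0.05057 = 0.1011 mol
Q = 0.1011 × 96500 = 9756 C
t = 9756 / 16.0 = 609.8 s = 0.169 h

0.169 h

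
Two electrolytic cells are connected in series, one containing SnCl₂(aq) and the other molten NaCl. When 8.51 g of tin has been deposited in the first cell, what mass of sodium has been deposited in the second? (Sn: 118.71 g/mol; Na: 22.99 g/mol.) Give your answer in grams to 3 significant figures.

3.30 g

n(Sn) = 8.51 / 118.71 = 0.07169 mol
Sn²⁺ + 2e⁻ → Sn, so n(e⁻) = 2 × 0.07169 = 0.1434 mol
The cells are in series, so the same charge (and hence the same n(e⁻) = 0.1434 mol) passes through both.
Na⁺ + e⁻ → Na, so n(Na) = 0.1434 mol
m(Na) = 0.1434 × 22.99 = 3.30 g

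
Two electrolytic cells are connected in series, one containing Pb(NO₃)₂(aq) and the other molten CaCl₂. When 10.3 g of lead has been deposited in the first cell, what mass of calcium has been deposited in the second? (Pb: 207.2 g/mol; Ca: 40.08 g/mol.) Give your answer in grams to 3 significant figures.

1.99 g

n(Pb) = 10.3 / 207.2 = 0.04971 mol
Pb²⁺ + 2e⁻ → Pb, so n(e⁻) = 2 × 0.04971 = 0.09942 mol
Same current for the same time ⇒ same n(e⁻) = 0.09942 mol in both cells.
Ca²⁺ + 2e⁻ → Ca, so n(Ca) = 0.09942 / 2 = 0.04971 mol
m(Ca) = 0.04971 × 40.08 = 1.99 g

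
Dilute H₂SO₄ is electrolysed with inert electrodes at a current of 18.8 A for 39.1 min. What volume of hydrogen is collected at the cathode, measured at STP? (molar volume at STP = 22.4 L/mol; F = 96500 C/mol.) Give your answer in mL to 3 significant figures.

5120 mL

Q = 18.8 A × 2346 s = 44100 C
n(e⁻) = 44100 / 96500 = 0.4570 mol
2H⁺ + 2e⁻ → H₂, so n(H₂) = 0.4570 / 2 = 0.2285 mol
V = 0.2285 × 22.4 = 5.118 L
= 5120 mL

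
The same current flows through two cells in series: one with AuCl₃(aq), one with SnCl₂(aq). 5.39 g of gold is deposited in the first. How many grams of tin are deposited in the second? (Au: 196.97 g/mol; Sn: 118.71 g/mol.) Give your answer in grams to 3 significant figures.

n(Au) = 5.39 / 196.97 = 0.02736 mol
Au³⁺ + 3e⁻ → Au, so n(e⁻) = 3 × 0.02736 = 0.08208 mol
In series, the same 0.08208 mol of electrons flows through the second cell.
Sn²⁺ + 2e⁻ → Sn, so n(Sn) = 0.08208 / 2 = 0.04104 mol
m(Sn) = 0.04104 × 118.71 = 4.87 g

4.87 g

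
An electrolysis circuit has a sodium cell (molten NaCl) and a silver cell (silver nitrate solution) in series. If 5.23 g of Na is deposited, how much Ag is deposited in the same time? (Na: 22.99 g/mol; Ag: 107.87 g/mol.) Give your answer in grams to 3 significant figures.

24.5 g

n(Na) = 5.23 / 22.99 = 0.2275 mol
Na⁺ + e⁻ → Na, so n(e⁻) = 0.2275 mol
In series, the same 0.2275 mol of electrons flows through the second cell.
Ag⁺ + e⁻ → Ag, so n(Ag) = 0.2275 mol
m(Ag) = 0.2275 × 107.87 = 24.5 g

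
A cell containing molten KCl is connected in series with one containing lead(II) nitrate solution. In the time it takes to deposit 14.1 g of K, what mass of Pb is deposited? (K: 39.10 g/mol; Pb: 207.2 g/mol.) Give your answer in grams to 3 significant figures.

37.4 g

n(K) = 14.1 / 39.10 = 0.3606 mol
K⁺ + e⁻ → K, so n(e⁻) = 0.3606 mol
The cells are in series, so the same charge (and hence the same n(e⁻) = 0.3606 mol) passes through both.
Pb²⁺ + 2e⁻ → Pb, so n(Pb) = 0.3606 / 2 = 0.1803 mol
m(Pb) = 0.1803 × 207.2 = 37.4 g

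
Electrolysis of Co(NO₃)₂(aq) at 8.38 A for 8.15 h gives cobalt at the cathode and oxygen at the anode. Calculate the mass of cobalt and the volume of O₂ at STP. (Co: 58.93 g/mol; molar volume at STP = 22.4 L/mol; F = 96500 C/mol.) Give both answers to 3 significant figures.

75.1 g Co; 14.3 L O₂

Q = 8.38 × 29340 = 2.459×10^5 C; n(e⁻) = 2.459×10^5 / 96500 = 2.548 mol
Cathode: Co²⁺ + 2e⁻ → Co → n(Co) = 2.548/2 = 1.274 mol → 75.1 g
Anode: 2H₂O → O₂ + 4H⁺ + 4e⁻ → n(O₂) = 2.548/4 = 0.6370 mol → 14.3 L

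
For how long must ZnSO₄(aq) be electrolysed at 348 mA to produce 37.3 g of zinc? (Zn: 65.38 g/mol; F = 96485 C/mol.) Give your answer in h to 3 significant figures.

87.9 h

n(Zn) = 37.3 / 65.38 = 0.5705 mol
Zn²⁺ + 2e⁻ → Zn, so n(e⁻) = 2 × 0.5705 = 1.141 mol
Q = 1.141 × 96485 = 1.101×10^5 C
t = Q / I = 1.101×10^5 / 0.348 = 3.164×10^5 s = 87.9 h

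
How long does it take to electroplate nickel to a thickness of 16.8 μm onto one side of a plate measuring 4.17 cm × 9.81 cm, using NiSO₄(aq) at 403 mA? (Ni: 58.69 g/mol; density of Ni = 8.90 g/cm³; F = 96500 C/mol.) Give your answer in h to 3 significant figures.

Plated area = 4.17 × 9.81 = 40.91 cm²
Volume = 40.91 × 16.8×10⁻⁴ cm = 0.06873 cm³
m(Ni) = 0.06873 × 8.90 = 0.6117 g
n(Ni) = 0.6117 / 58.69 = 0.01042 mol; n(e⁻) = 2 × 0.01042 = 0.02084 mol
Q = 0.02084 × 96500 = 2011 C
t = 2011 / 0.403 = 4990 s = 1.39 h

1.39 h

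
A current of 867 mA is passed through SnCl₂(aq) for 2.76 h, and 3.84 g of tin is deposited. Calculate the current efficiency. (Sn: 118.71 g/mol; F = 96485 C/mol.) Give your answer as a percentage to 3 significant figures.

Q = 0.867 × 9936 = 8615 C
n(e⁻) = 8615 / 96485 = 0.08929 mol
Sn²⁺ + 2e⁻ → Sn, so theoretical n(Sn) = 0.04465 mol → 5.300 g
Efficiency = 3.84 / 5.300 = 0.7245 = 72.5%

72.5%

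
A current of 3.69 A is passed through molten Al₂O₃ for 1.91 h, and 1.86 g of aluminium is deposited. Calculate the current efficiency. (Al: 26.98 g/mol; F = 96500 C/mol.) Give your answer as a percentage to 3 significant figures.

Q = 3.69 × 6876 = 25370 C
n(e⁻) = 25370 / 96500 = 0.2629 mol
Al³⁺ + 3e⁻ → Al, so theoretical n(Al) = 0.08763 mol → 2.364 g
Efficiency = 1.86 / 2.364 = 0.7868 = 78.7%

78.7%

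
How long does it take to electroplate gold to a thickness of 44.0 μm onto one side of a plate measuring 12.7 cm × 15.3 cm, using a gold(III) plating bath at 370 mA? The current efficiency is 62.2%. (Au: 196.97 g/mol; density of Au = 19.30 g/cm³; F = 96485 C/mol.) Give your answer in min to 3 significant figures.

Plated area = 12.7 × 15.3 = 194.3 cm²
Volume = 194.3 × 44.0×10⁻⁴ cm = 0.8549 cm³
m(Au) = 0.8549 × 19.30 = 16.50 g
n(Au) = 16.50 / 196.97 = 0.08377 mol; n(e⁻) = 3 × 0.08377 = 0.2513 mol
Q = 0.2513 × 96485 / 0.622 = 38980 C
t = 38980 / 0.370 = 1.054×10^5 s = 1760 min

1760 min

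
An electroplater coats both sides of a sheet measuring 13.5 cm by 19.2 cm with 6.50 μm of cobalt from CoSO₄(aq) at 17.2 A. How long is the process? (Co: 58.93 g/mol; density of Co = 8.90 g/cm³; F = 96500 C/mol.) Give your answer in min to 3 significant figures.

9.52 min

Plated area = 2 × 13.5 × 19.2 = 518.4 cm²
Volume = 518.4 × 6.50×10⁻⁴ cm = 0.3370 cm³
m(Co) = 0.3370 × 8.90 = 2.999 g
n(Co) = 2.999 / 58.93 = 0.05089 mol; n(e⁻) = 2 × 0.05089 = 0.1018 mol
Q = 0.1018 × 96500 = 9824 C
t = 9824 / 17.2 = 571.2 s = 9.52 min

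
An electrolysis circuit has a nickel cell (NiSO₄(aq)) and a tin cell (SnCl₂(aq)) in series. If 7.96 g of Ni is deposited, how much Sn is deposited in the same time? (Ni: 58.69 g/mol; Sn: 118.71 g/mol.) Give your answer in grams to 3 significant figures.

n(Ni) = 7.96 / 58.69 = 0.1356 mol
Ni²⁺ + 2e⁻ → Ni, so n(e⁻) = 2 × 0.1356 = 0.2712 mol
In series, the same 0.2712 mol of electrons flows through the second cell.
Sn²⁺ + 2e⁻ → Sn, so n(Sn) = 0.2712 / 2 = 0.1356 mol
m(Sn) = 0.1356 × 118.71 = 16.1 g

16.1 g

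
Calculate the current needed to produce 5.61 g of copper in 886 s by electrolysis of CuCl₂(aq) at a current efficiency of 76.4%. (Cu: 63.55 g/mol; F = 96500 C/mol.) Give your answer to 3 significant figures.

25.2 A

n(Cu) = 5.61 / 63.55 = 0.08828 mol
Cu²⁺ + 2e⁻ → Cu, so n(e⁻) = 2 × 0.08828 = 0.1766 mol
Q = 0.1766 × 96500 / 0.764 = 22310 C
I = Q / t = 22310 / 886 s = 25.2 A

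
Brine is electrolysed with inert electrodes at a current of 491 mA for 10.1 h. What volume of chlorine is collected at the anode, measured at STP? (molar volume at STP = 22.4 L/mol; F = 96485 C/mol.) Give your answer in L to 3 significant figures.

2.07 L

Q = 0.491 A × 36360 s = 17850 C
n(e⁻) = 17850 / 96485 = 0.1850 mol
2Cl⁻ → Cl₂ + 2e⁻, so n(Cl₂) = 0.1850 / 2 = 0.09250 mol
V = 0.09250 × 22.4 = 2.072 L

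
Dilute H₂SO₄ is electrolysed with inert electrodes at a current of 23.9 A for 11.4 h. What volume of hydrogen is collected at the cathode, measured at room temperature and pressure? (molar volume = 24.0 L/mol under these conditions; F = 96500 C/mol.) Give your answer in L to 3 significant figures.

122 L

Q = 23.9 A × 41040 s = 9.809×10^5 C
Moles of electrons = 9.809×10^5 / 96500 = 10.16 mol
2H⁺ + 2e⁻ → H₂, so n(H₂) = 10.16 / 2 = 5.080 mol
V = 5.080 × 24.0 = 121.9 L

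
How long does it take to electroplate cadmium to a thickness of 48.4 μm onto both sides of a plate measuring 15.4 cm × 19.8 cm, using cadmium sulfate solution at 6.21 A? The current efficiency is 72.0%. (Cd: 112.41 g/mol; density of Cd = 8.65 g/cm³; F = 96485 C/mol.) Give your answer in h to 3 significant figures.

2.72 h

Plated area = 2 × 15.4 × 19.8 = 609.8 cm²
Volume = 609.8 × 48.4×10⁻⁴ cm = 2.951 cm³
m(Cd) = 2.951 × 8.65 = 25.53 g
n(Cd) = 25.53 / 112.41 = 0.2271 mol; n(e⁻) = 2 × 0.2271 = 0.4542 mol
Q = 0.4542 × 96485 / 0.720 = 60870 C
t = 60870 / 6.21 = 9802 s = 2.72 h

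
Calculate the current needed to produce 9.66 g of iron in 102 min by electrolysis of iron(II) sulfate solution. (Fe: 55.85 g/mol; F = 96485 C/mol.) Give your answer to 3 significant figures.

5.45 A

n(Fe) = 9.66 / 55.85 = 0.1730 mol
Fe²⁺ + 2e⁻ → Fe, so n(e⁻) = 2 × 0.1730 = 0.3460 mol
Q = 0.3460 × 96485 = 33380 C
I = Q / t = 33380 / 6120 s = 5.45 A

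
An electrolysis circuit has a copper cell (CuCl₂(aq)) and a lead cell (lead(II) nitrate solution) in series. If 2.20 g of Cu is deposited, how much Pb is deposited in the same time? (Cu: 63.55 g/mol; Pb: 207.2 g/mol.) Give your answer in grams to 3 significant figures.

7.17 g

n(Cu) = 2.20 / 63.55 = 0.03462 mol
Cu²⁺ + 2e⁻ → Cu, so n(e⁻) = 2 × 0.03462 = 0.06924 mol
Since the cells are in series, n(e⁻) in the Pb cell is also 0.06924 mol.
Pb²⁺ + 2e⁻ → Pb, so n(Pb) = 0.06924 / 2 = 0.03462 mol
m(Pb) = 0.03462 × 207.2 = 7.17 g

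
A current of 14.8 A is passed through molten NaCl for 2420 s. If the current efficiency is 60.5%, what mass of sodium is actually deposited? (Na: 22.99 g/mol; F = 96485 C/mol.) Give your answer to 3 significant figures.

Q = 14.8 × 2420 = 35820 C
n(e⁻) = 35820 / 96485 = 0.3712 mol
Na⁺ + e⁻ → Na, so theoretical m(Na) = 0.3712 × 22.99 = 8.534 g
Actual mass = 60.5% × 8.534 = 5.16 g

5.16 g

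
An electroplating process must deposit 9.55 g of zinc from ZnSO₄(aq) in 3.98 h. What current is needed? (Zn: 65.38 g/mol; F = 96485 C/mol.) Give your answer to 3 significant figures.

1.97 A

n(Zn) = 9.55 / 65.38 = 0.1461 mol
Zn²⁺ + 2e⁻ → Zn, so n(e⁻) = 2 × 0.1461 = 0.2922 mol
Q = 0.2922 × 96485 = 28190 C
I = Q / t = 28190 / 14328 s = 1.97 A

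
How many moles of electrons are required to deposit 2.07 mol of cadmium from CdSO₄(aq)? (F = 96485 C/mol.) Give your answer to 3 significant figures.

4.14 mol

Cd²⁺ + 2e⁻ → Cd, so n(e⁻) = 2 × 2.07 = 4.140 mol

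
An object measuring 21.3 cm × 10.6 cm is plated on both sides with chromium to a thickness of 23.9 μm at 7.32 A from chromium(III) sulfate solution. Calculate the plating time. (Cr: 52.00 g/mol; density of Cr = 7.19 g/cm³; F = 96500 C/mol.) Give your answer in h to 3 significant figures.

1.64 h

Plated area = 2 × 21.3 × 10.6 = 451.6 cm²
Volume = 451.6 × 23.9×10⁻⁴ cm = 1.079 cm³
m(Cr) = 1.079 × 7.19 = 7.758 g
n(Cr) = 7.758 / 52.00 = 0.1492 mol; n(e⁻) = 3 × 0.1492 = 0.4476 mol
Q = 0.4476 × 96500 = 43190 C
t = 43190 / 7.32 = 5900 s = 1.64 h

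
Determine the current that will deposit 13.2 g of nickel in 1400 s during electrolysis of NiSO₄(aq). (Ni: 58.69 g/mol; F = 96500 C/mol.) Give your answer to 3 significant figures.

n(Ni) = 13.2 / 58.69 = 0.2249 mol
Ni²⁺ + 2e⁻ → Ni, so n(e⁻) = 2 × 0.2249 = 0.4498 mol
Q = 0.4498 × 96500 = 43410 C
I = Q / t = 43410 / 1400 s = 31.0 A

31.0 A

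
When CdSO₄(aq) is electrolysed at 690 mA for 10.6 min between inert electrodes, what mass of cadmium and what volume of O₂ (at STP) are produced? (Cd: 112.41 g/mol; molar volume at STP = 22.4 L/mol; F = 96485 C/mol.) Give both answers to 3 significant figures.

0.256 g Cd; 0.0255 L O₂

Q = 0.690 × 636 = 438.8 C; n(e⁻) = 438.8 / 96485 = 0.004548 mol
Cathode: Cd²⁺ + 2e⁻ → Cd → n(Cd) = 0.004548/2 = 0.002274 mol → 0.256 g
Anode: 2H₂O → O₂ + 4H⁺ + 4e⁻ → n(O₂) = 0.004548/4 = 0.001137 mol → 0.0255 L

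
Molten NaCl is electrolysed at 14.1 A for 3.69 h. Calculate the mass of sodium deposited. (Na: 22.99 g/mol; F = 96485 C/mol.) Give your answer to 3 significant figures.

Q = 14.1 A × 13284 s = 1.873×10^5 C
n(e⁻) = Q/F = 1.873×10^5/96485 = 1.941 mol
Na⁺ + e⁻ → Na, so n(Na) = 1.941 mol
m = 1.941 × 22.99 = 44.6 g

44.6 g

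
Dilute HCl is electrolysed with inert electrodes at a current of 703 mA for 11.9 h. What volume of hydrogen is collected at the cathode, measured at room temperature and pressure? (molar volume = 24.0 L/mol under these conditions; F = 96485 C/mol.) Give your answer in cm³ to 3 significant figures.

Charge passed = 0.703 × 42840 = 30120 C
n(e⁻) = Q/F = 30120/96485 = 0.3122 mol
2H⁺ + 2e⁻ → H₂, so n(H₂) = 0.3122 / 2 = 0.1561 mol
V = 0.1561 × 24.0 = 3.746 L
= 3750 cm³

3750 cm³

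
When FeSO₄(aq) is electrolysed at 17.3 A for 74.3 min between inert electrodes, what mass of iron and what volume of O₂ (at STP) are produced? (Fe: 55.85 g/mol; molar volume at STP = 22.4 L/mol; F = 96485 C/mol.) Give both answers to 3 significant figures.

Q = 17.3 × 4458 = 77120 C; n(e⁻) = 77120 / 96485 = 0.7993 mol
Cathode: Fe²⁺ + 2e⁻ → Fe → n(Fe) = 0.7993/2 = 0.3997 mol → 22.3 g
Anode: 2H₂O → O₂ + 4H⁺ + 4e⁻ → n(O₂) = 0.7993/4 = 0.1998 mol → 4.48 L

22.3 g Fe; 4.48 L O₂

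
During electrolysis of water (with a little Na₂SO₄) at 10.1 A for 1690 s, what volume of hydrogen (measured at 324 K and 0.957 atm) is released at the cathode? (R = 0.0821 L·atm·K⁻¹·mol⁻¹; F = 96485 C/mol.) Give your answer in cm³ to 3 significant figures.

Q = It = 10.1 × 1690 = 17070 C
n(e⁻) = 17070 / 96485 = 0.1769 mol
2H⁺ + 2e⁻ → H₂, so n(H₂) = 0.1769 / 2 = 0.08845 mol
V = nRT/P = 0.08845 × 0.0821 × 324 / 0.957 = 2.459 L
= 2460 cm³

2460 cm³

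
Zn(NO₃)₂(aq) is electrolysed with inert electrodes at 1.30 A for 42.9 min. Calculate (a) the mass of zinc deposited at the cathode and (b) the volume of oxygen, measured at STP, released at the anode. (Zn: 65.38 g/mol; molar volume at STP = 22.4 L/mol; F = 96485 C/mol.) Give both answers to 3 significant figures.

1.13 g Zn; 0.194 L O₂

Q = 1.30 × 2574 = 3346 C; n(e⁻) = 3346 / 96485 = 0.03468 mol
Cathode: Zn²⁺ + 2e⁻ → Zn → n(Zn) = 0.03468/2 = 0.01734 mol → 1.13 g
Anode: 2H₂O → O₂ + 4H⁺ + 4e⁻ → n(O₂) = 0.03468/4 = 0.008670 mol → 0.194 L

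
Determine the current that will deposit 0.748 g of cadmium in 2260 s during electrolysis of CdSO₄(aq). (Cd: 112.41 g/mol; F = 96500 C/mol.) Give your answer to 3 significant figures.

0.568 A

n(Cd) = 0.748 / 112.41 = 0.006654 mol
Cd²⁺ + 2e⁻ → Cd, so n(e⁻) = 2 × 0.006654 = 0.01331 mol
Q = 0.01331 × 96500 = 1284 C
I = Q / t = 1284 / 2260 s = 0.568 A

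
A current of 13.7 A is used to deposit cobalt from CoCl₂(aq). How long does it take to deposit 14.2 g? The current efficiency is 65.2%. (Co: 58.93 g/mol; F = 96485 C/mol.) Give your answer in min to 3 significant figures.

n(Co) = 14.2 / 58.93 = 0.2410 mol
Co²⁺ + 2e⁻ → Co, so n(e⁻) = 2 × 0.2410 = 0.4820 mol
Q = 0.4820 × 96485 / 0.652 = 71330 C
t = Q / I = 71330 / 13.7 = 5207 s = 86.8 min

86.8 min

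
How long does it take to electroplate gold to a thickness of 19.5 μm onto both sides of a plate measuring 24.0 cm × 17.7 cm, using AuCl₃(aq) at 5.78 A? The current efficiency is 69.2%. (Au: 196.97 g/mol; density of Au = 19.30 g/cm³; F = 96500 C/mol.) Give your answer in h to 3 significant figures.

Plated area = 2 × 24.0 × 17.7 = 849.6 cm²
Volume = 849.6 × 19.5×10⁻⁴ cm = 1.657 cm³
m(Au) = 1.657 × 19.30 = 31.98 g
n(Au) = 31.98 / 196.97 = 0.1624 mol; n(e⁻) = 3 × 0.1624 = 0.4872 mol
Q = 0.4872 × 96500 / 0.692 = 67940 C
t = 67940 / 5.78 = 11750 s = 3.26 h

3.26 h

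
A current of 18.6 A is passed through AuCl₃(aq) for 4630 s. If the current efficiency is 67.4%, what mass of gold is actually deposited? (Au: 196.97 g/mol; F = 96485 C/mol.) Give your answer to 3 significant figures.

Q = 18.6 × 4630 = 86120 C
n(e⁻) = 86120 / 96485 = 0.8926 mol
Au³⁺ + 3e⁻ → Au, so theoretical m(Au) = 0.2975 × 196.97 = 58.60 g
Actual mass = 67.4% × 58.60 = 39.5 g

39.5 g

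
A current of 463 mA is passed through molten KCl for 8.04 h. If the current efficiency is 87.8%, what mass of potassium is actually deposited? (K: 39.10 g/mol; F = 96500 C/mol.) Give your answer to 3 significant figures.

Q = 0.463 × 28944 = 13400 C
n(e⁻) = 13400 / 96500 = 0.1389 mol
K⁺ + e⁻ → K, so theoretical m(K) = 0.1389 × 39.10 = 5.431 g
Actual mass = 87.8% × 5.431 = 4.77 g

4.77 g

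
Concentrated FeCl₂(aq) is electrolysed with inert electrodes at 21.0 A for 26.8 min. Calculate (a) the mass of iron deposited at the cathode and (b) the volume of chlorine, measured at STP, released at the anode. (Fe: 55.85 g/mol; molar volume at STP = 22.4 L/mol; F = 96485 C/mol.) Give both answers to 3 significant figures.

Q = 21.0 × 1608 = 33770 C; n(e⁻) = 33770 / 96485 = 0.3500 mol
Cathode: Fe²⁺ + 2e⁻ → Fe → n(Fe) = 0.3500/2 = 0.1750 mol → 9.77 g
Anode: 2Cl⁻ → Cl₂ + 2e⁻ → n(Cl₂) = 0.3500/2 = 0.1750 mol → 3.92 L

9.77 g Fe; 3.92 L Cl₂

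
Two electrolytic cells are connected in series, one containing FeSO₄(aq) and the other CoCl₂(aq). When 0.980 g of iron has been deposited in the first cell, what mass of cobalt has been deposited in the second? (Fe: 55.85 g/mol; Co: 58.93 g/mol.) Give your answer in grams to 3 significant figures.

1.03 g

n(Fe) = 0.980 / 55.85 = 0.01755 mol
Fe²⁺ + 2e⁻ → Fe, so n(e⁻) = 2 × 0.01755 = 0.03510 mol
In series, the same 0.03510 mol of electrons flows through the second cell.
Co²⁺ + 2e⁻ → Co, so n(Co) = 0.03510 / 2 = 0.01755 mol
m(Co) = 0.01755 × 58.93 = 1.03 g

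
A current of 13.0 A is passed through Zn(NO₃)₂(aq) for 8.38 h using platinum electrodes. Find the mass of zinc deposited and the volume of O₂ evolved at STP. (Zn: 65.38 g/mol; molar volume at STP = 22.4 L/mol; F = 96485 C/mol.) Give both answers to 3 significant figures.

133 g Zn; 22.8 L O₂

Q = 13.0 × 30168 = 3.922×10^5 C; n(e⁻) = 3.922×10^5 / 96485 = 4.065 mol
Cathode: Zn²⁺ + 2e⁻ → Zn → n(Zn) = 4.065/2 = 2.033 mol → 133 g
Anode: 2H₂O → O₂ + 4H⁺ + 4e⁻ → n(O₂) = 4.065/4 = 1.016 mol → 22.8 L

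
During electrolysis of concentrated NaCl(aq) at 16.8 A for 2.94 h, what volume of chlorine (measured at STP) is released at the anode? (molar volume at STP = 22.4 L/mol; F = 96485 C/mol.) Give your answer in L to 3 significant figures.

20.6 L

Q = 16.8 A × 10584 s = 1.778×10^5 C
n(e⁻) = 1.778×10^5 / 96485 = 1.843 mol
2Cl⁻ → Cl₂ + 2e⁻, so n(Cl₂) = 1.843 / 2 = 0.9215 mol
V = 0.9215 × 22.4 = 20.64 L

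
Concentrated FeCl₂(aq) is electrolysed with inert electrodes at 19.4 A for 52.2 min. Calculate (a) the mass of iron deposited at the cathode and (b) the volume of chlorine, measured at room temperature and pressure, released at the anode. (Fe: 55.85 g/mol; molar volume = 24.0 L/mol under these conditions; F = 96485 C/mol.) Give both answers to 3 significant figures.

Q = 19.4 × 3132 = 60760 C; n(e⁻) = 60760 / 96485 = 0.6297 mol
Cathode: Fe²⁺ + 2e⁻ → Fe → n(Fe) = 0.6297/2 = 0.3149 mol → 17.6 g
Anode: 2Cl⁻ → Cl₂ + 2e⁻ → n(Cl₂) = 0.6297/2 = 0.3149 mol → 7.56 L

17.6 g Fe; 7.56 L Cl₂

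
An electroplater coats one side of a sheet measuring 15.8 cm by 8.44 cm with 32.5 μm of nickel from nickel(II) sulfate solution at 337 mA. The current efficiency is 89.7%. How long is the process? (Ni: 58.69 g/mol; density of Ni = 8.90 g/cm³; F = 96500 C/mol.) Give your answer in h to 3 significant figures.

11.7 h

Plated area = 15.8 × 8.44 = 133.4 cm²
Volume = 133.4 × 32.5×10⁻⁴ cm = 0.4336 cm³
m(Ni) = 0.4336 × 8.90 = 3.859 g
n(Ni) = 3.859 / 58.69 = 0.06575 mol; n(e⁻) = 2 × 0.06575 = 0.1315 mol
Q = 0.1315 × 96500 / 0.897 = 14150 C
t = 14150 / 0.337 = 41990 s = 11.7 h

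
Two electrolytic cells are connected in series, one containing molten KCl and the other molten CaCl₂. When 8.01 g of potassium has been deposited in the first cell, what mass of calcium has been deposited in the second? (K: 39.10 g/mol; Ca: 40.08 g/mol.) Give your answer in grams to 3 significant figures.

n(K) = 8.01 / 39.10 = 0.2049 mol
K⁺ + e⁻ → K, so n(e⁻) = 0.2049 mol
The cells are in series, so the same charge (and hence the same n(e⁻) = 0.2049 mol) passes through both.
Ca²⁺ + 2e⁻ → Ca, so n(Ca) = 0.2049 / 2 = 0.1025 mol
m(Ca) = 0.1025 × 40.08 = 4.11 g

4.11 g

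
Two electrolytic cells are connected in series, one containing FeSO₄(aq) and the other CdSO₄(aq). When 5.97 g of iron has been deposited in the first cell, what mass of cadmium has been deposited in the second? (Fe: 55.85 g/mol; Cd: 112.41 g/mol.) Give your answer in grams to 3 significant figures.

n(Fe) = 5.97 / 55.85 = 0.1069 mol
Fe²⁺ + 2e⁻ → Fe, so n(e⁻) = 2 × 0.1069 = 0.2138 mol
Since the cells are in series, n(e⁻) in the Cd cell is also 0.2138 mol.
Cd²⁺ + 2e⁻ → Cd, so n(Cd) = 0.2138 / 2 = 0.1069 mol
m(Cd) = 0.1069 × 112.41 = 12.0 g

12.0 g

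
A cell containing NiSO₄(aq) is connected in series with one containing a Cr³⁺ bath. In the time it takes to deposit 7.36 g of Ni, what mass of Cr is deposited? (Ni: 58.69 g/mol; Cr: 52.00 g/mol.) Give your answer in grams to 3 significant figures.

n(Ni) = 7.36 / 58.69 = 0.1254 mol
Ni²⁺ + 2e⁻ → Ni, so n(e⁻) = 2 × 0.1254 = 0.2508 mol
The cells are in series, so the same charge (and hence the same n(e⁻) = 0.2508 mol) passes through both.
Cr³⁺ + 3e⁻ → Cr, so n(Cr) = 0.2508 / 3 = 0.08360 mol
m(Cr) = 0.08360 × 52.00 = 4.35 g

4.35 g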